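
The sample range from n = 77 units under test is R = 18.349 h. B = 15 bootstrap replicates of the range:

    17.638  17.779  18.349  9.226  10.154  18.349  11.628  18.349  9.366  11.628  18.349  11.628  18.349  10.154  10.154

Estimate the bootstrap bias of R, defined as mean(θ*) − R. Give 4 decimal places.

bias = −4.2757

mean(θ*) = (17.638 + 17.779 + 18.349 + 9.226 + 10.154 + 18.349 + 11.628 + 18.349 + 9.366 + 11.628 + 18.349 + 11.628 + 18.349 + 10.154 + 10.154) / 15 = 14.07333
bias = 14.07333 − 18.349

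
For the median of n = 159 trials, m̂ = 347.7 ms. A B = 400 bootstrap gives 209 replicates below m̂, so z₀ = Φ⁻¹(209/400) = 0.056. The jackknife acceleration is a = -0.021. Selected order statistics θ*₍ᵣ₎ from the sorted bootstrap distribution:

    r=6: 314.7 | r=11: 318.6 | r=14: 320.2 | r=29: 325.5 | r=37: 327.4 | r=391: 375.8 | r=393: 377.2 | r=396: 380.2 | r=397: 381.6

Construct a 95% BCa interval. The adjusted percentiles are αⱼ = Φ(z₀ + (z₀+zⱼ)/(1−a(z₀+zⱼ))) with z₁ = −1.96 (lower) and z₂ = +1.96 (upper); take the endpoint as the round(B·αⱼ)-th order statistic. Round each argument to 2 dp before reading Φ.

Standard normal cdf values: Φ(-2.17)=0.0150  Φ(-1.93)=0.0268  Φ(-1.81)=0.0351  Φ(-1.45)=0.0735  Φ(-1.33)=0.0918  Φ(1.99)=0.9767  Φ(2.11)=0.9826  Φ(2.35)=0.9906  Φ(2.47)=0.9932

(318.6, 375.8)

Lower: z₀ + z₁ = 0.056 + (-1.960) = -1.904; 1 − a(z₀+z₁) = 1 − (-0.021)(-1.904) = 0.9600; argument = 0.056 + (-1.904)/0.9600 = -1.9273 → -1.93.
α₁ = Φ(-1.93) = 0.0268; rank = round(400 × 0.0268) = 11; θ*₍11₎ = 318.6.
Upper: z₀ + z₂ = 2.016; 1 − a(z₀+z₂) = 1.0423; argument = 1.9901 → 1.99; α₂ = 0.9767; rank = 391; θ*₍391₎ = 375.8.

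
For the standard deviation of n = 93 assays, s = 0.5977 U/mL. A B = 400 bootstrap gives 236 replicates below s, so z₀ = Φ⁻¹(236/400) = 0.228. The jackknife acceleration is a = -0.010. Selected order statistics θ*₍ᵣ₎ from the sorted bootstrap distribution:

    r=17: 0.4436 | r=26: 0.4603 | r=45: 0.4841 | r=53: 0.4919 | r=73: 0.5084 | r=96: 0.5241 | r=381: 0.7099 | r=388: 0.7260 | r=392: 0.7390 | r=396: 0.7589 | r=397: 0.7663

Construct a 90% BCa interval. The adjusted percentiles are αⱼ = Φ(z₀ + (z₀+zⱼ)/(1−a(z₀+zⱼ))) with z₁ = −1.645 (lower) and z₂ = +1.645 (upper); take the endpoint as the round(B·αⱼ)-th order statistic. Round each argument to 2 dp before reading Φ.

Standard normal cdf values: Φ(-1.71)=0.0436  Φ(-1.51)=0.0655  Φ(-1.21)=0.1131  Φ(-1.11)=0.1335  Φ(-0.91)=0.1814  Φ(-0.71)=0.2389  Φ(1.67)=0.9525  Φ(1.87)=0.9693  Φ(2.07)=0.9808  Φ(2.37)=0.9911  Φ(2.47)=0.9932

Lower: z₀ + z₁ = 0.228 + (-1.645) = -1.417; 1 − a(z₀+z₁) = 1 − (-0.010)(-1.417) = 0.9858; argument = 0.228 + (-1.417)/0.9858 = -1.2094 → -1.21.
α₁ = Φ(-1.21) = 0.1131; rank = round(400 × 0.1131) = 45; θ*₍45₎ = 0.4841.
Upper: z₀ + z₂ = 1.873; 1 − a(z₀+z₂) = 1.0187; argument = 2.0666 → 2.07; α₂ = 0.9808; rank = 392; θ*₍392₎ = 0.7390.

(0.4841, 0.7390)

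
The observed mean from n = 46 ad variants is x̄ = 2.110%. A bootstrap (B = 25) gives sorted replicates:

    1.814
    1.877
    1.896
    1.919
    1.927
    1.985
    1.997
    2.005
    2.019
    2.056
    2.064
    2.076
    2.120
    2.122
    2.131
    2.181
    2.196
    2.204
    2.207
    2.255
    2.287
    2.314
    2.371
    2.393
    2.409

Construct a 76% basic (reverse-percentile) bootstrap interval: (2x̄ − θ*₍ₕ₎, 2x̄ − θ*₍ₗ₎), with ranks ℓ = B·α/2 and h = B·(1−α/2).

Percentile endpoints at ranks 3 and 22: θ*₍3₎ = 1.896, θ*₍22₎ = 2.314.
Basic interval reflects these around x̄:
  lower = 2 × 2.110 − 2.314 = 1.906
  upper = 2 × 2.110 − 1.896 = 2.324

(1.906, 2.324)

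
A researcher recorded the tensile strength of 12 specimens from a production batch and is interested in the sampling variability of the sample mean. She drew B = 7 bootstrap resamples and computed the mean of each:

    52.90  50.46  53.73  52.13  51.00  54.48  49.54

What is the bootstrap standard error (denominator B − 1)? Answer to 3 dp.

Bootstrap SE is the standard deviation of the 7 replicate means.
Mean of replicates: (52.90 + 50.46 + 53.73 + 52.13 + 51.00 + 54.48 + 49.54) / 7 = 364.2400 / 7 = 52.0343
Sum of squared deviations: (+0.8657)² + (−1.5743)² + (+1.6957)² + (+0.0957)² + (−1.0343)² + (+2.4457)² + (−2.4943)² = 19.3852
Variance = 19.3852 / 6 = 3.2309
SE* = √3.2309

SE* = 1.797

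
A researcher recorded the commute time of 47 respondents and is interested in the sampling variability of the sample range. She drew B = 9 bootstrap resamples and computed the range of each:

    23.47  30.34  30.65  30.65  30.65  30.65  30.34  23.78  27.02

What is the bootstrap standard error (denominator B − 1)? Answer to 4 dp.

Bootstrap SE is the standard deviation of the 9 replicate ranges.
Mean of replicates: (23.47 + 30.34 + 30.65 + 30.65 + 30.65 + 30.65 + 30.34 + 23.78 + 27.02) / 9 = 257.55000 / 9 = 28.61667
Sum of squared deviations: (−5.14667)² + (+1.72333)² + (+2.03333)² + (+2.03333)² + (+2.03333)² + (+2.03333)² + (+1.72333)² + (−4.83667)² + (−1.59667)² = 74.90840
Variance = 74.90840 / 8 = 9.36355
SE* = √9.36355

SE* = 3.0600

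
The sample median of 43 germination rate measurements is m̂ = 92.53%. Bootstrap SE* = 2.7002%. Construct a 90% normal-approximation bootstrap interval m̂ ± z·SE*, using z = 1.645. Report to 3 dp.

Margin = 1.645 × 2.7002 = 4.4418
Interval: 92.53 ± 4.4418

(88.088, 96.972)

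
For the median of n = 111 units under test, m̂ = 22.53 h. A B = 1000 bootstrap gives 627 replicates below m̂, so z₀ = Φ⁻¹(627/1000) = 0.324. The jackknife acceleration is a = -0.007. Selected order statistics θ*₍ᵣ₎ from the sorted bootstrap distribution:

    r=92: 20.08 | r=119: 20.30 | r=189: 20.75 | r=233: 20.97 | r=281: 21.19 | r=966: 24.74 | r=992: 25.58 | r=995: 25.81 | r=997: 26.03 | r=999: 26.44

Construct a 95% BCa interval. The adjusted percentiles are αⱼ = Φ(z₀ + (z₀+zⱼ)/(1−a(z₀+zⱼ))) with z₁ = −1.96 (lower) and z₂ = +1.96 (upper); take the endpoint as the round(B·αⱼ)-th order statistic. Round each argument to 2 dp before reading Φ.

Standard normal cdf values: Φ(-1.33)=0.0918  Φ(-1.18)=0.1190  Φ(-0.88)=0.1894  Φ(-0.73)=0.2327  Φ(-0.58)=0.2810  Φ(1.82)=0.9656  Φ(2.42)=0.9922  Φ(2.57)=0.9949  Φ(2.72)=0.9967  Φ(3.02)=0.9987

(20.08, 25.81)

Lower: z₀ + z₁ = 0.324 + (-1.960) = -1.636; 1 − a(z₀+z₁) = 1 − (-0.007)(-1.636) = 0.9885; argument = 0.324 + (-1.636)/0.9885 = -1.3310 → -1.33.
α₁ = Φ(-1.33) = 0.0918; rank = round(1000 × 0.0918) = 92; θ*₍92₎ = 20.08.
Upper: z₀ + z₂ = 2.284; 1 − a(z₀+z₂) = 1.0160; argument = 2.5721 → 2.57; α₂ = 0.9949; rank = 995; θ*₍995₎ = 25.81.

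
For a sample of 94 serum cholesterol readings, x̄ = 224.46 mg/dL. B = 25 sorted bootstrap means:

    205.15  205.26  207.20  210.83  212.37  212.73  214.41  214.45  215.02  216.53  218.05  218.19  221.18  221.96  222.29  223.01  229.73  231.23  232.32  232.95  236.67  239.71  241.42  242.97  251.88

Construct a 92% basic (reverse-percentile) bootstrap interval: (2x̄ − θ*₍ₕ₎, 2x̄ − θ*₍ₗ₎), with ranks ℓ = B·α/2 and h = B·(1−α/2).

Percentile endpoints at ranks 1 and 24: θ*₍1₎ = 205.15, θ*₍24₎ = 242.97.
Basic interval reflects these around x̄:
  lower = 2 × 224.46 − 242.97 = 205.95
  upper = 2 × 224.46 − 205.15 = 243.77

(205.95, 243.77)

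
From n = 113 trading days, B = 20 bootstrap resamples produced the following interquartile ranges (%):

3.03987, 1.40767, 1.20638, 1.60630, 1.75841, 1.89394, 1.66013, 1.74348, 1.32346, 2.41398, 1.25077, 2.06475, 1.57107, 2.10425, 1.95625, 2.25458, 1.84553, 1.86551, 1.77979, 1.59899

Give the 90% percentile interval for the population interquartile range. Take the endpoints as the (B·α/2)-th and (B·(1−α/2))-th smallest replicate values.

(1.20638, 2.41398)

Sorted replicates: 1.20638, 1.25077, 1.32346, 1.40767, 1.57107, 1.59899, 1.60630, 1.66013, 1.74348, 1.75841, 1.77979, 1.84553, 1.86551, 1.89394, 1.95625, 2.06475, 2.10425, 2.25458, 2.41398, 3.03987
α = 0.10; lower rank = 20 × 0.050 = 1; upper rank = 20 × 0.950 = 19.
The 1st smallest replicate is 1.20638; the 19th is 2.41398.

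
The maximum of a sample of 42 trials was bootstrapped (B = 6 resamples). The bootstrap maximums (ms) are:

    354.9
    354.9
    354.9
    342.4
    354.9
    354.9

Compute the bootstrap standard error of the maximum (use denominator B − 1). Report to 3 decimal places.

SE* = 5.103

Bootstrap SE is the standard deviation of the 6 replicate maximums.
Mean of replicates: (354.9 + 354.9 + 354.9 + 342.4 + 354.9 + 354.9) / 6 = 2116.9000 / 6 = 352.8167
Sum of squared deviations: (+2.0833)² + (+2.0833)² + (+2.0833)² + (−10.4167)² + (+2.0833)² + (+2.0833)² = 130.2083
Variance = 130.2083 / 5 = 26.0417
SE* = √26.0417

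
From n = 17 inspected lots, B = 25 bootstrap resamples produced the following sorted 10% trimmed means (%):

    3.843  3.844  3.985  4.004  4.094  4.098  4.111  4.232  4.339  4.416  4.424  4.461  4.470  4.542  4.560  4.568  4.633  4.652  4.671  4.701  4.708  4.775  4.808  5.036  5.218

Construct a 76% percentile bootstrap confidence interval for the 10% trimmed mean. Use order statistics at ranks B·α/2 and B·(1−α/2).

(3.985, 4.775)

α = 0.24; lower rank = 25 × 0.120 = 3; upper rank = 25 × 0.880 = 22.
The 3rd smallest replicate is 3.985; the 22nd is 4.775.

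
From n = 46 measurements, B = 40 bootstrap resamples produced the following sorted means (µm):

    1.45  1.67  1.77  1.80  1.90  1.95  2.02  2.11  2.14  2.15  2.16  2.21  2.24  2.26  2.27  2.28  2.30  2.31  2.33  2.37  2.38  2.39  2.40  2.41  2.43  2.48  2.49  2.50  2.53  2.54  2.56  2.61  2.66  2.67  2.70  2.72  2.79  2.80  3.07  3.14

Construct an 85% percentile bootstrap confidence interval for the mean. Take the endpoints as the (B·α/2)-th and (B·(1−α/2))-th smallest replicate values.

α = 0.15; lower rank = 40 × 0.075 = 3; upper rank = 40 × 0.925 = 37.
The 3rd smallest replicate is 1.77; the 37th is 2.79.

(1.77, 2.79)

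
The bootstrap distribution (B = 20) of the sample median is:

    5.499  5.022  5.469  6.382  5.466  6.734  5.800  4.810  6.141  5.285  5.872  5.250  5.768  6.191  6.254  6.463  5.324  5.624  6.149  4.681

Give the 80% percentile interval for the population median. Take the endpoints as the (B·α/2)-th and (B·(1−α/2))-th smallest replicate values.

Sorted replicates: 4.681, 4.810, 5.022, 5.250, 5.285, 5.324, 5.466, 5.469, 5.499, 5.624, 5.768, 5.800, 5.872, 6.141, 6.149, 6.191, 6.254, 6.382, 6.463, 6.734
α = 0.20; lower rank = 20 × 0.100 = 2; upper rank = 20 × 0.900 = 18.
The 2nd smallest replicate is 4.810; the 18th is 6.382.

(4.810, 6.382)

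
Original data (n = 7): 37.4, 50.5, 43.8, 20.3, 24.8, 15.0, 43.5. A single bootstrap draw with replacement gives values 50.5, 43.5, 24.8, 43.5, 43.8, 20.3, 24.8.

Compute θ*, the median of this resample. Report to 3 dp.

θ* = 43.500

Sorted: 20.3, 24.8, 24.8, 43.5, 43.5, 43.8, 50.5
Median = middle value = 43.500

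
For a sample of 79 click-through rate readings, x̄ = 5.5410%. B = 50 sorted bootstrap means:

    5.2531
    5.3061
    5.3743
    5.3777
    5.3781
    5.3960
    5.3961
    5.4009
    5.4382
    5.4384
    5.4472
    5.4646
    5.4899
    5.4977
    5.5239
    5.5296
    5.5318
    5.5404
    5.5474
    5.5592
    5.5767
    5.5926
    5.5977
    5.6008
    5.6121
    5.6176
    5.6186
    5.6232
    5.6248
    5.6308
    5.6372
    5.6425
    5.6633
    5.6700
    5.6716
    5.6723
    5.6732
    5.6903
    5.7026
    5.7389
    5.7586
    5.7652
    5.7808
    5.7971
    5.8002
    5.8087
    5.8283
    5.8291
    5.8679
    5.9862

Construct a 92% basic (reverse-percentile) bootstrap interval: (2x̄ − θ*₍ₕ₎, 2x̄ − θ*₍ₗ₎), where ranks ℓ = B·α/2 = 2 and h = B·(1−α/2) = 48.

Percentile endpoints at ranks 2 and 48: θ*₍2₎ = 5.3061, θ*₍48₎ = 5.8291.
Basic interval reflects these around x̄:
  lower = 2 × 5.5410 − 5.8291 = 5.2529
  upper = 2 × 5.5410 − 5.3061 = 5.7759

(5.2529, 5.7759)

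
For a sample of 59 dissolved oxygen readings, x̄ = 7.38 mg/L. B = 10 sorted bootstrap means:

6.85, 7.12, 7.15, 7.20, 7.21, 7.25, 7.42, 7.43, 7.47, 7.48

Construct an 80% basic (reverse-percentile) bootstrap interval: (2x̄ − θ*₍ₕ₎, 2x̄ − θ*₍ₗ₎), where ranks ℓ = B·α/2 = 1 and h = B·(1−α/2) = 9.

Percentile endpoints at ranks 1 and 9: θ*₍1₎ = 6.85, θ*₍9₎ = 7.47.
Basic interval reflects these around x̄:
  lower = 2 × 7.38 − 7.47 = 7.29
  upper = 2 × 7.38 − 6.85 = 7.91

(7.29, 7.91)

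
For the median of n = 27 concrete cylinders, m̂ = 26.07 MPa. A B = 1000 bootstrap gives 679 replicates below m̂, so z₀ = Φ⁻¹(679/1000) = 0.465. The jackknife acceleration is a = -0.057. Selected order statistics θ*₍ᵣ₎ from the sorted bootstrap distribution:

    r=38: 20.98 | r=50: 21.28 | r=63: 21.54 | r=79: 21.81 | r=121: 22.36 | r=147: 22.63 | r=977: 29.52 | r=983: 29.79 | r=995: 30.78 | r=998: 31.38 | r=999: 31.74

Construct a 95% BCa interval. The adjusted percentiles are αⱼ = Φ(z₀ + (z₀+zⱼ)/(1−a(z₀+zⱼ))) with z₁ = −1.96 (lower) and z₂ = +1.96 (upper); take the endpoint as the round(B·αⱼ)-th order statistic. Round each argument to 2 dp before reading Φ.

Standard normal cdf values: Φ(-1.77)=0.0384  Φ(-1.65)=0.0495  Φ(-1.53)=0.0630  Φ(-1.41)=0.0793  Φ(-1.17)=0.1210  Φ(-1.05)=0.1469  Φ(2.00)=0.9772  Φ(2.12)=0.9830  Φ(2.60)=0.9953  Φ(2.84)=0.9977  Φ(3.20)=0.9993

Lower: z₀ + z₁ = 0.465 + (-1.960) = -1.495; 1 − a(z₀+z₁) = 1 − (-0.057)(-1.495) = 0.9148; argument = 0.465 + (-1.495)/0.9148 = -1.1693 → -1.17.
α₁ = Φ(-1.17) = 0.1210; rank = round(1000 × 0.1210) = 121; θ*₍121₎ = 22.36.
Upper: z₀ + z₂ = 2.425; 1 − a(z₀+z₂) = 1.1382; argument = 2.5955 → 2.60; α₂ = 0.9953; rank = 995; θ*₍995₎ = 30.78.

(22.36, 30.78)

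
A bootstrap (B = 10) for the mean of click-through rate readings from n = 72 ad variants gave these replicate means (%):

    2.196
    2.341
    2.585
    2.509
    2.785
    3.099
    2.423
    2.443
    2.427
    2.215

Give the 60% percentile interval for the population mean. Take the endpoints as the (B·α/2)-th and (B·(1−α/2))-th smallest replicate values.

(2.215, 2.585)

Sorted replicates: 2.196, 2.215, 2.341, 2.423, 2.427, 2.443, 2.509, 2.585, 2.785, 3.099
α = 0.40; lower rank = 10 × 0.200 = 2; upper rank = 10 × 0.800 = 8.
The 2nd smallest replicate is 2.215; the 8th is 2.585.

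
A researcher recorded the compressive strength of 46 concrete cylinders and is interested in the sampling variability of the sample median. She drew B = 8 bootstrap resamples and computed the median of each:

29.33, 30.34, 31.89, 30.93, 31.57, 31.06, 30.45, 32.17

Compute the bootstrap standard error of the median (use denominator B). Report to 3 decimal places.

SE* = 0.867

Bootstrap SE is the standard deviation of the 8 replicate medians.
Mean of replicates: (29.33 + 30.34 + 31.89 + 30.93 + 31.57 + 31.06 + 30.45 + 32.17) / 8 = 247.7400 / 8 = 30.9675
Sum of squared deviations: (−1.6375)² + (−0.6275)² + (+0.9225)² + (−0.0375)² + (+0.6025)² + (+0.0925)² + (−0.5175)² + (+1.2025)² = 6.0130
Variance = 6.0130 / 8 = 0.7516
SE* = √0.7516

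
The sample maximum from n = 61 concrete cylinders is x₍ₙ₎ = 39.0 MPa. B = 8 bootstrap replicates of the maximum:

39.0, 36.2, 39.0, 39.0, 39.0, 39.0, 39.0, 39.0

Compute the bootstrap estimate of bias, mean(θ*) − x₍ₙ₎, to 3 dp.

bias = −0.350

mean(θ*) = (39.0 + 36.2 + 39.0 + 39.0 + 39.0 + 39.0 + 39.0 + 39.0) / 8 = 38.6500
bias = 38.6500 − 39.0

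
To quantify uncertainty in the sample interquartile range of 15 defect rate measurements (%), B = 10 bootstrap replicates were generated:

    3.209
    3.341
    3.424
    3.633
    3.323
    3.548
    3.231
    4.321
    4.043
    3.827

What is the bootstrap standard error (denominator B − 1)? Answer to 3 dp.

SE* = 0.370

Bootstrap SE is the standard deviation of the 10 replicate interquartile ranges.
Mean of replicates: (3.209 + 3.341 + 3.424 + 3.633 + 3.323 + 3.548 + 3.231 + 4.321 + 4.043 + 3.827) / 10 = 35.9000 / 10 = 3.5900
Sum of squared deviations: (−0.3810)² + (−0.2490)² + (−0.1660)² + (+0.0430)² + (−0.2670)² + (−0.0420)² + (−0.3590)² + (+0.7310)² + (+0.4530)² + (+0.2370)² = 1.2342
Variance = 1.2342 / 9 = 0.1371
SE* = √0.1371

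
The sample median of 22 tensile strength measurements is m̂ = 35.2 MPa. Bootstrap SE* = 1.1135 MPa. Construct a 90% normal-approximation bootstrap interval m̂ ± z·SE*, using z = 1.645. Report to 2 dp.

Margin = 1.645 × 1.1135 = 1.832
Interval: 35.2 ± 1.832

(33.37, 37.03)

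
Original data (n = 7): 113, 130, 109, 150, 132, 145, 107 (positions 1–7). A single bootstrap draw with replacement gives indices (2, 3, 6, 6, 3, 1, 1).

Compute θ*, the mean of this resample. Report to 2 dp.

Resample values: 130, 109, 145, 145, 109, 113, 113.
Mean = (130 + 109 + 145 + 145 + 109 + 113 + 113) / 7 = 864.0 / 7 = 123.43

θ* = 123.43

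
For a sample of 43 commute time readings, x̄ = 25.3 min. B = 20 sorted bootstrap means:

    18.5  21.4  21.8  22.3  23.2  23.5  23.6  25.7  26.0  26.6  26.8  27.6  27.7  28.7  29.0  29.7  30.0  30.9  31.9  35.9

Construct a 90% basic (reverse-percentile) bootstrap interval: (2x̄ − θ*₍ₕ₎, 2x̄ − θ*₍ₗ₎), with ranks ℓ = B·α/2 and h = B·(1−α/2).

Percentile endpoints at ranks 1 and 19: θ*₍1₎ = 18.5, θ*₍19₎ = 31.9.
Basic interval reflects these around x̄:
  lower = 2 × 25.3 − 31.9 = 18.7
  upper = 2 × 25.3 − 18.5 = 32.1

(18.7, 32.1)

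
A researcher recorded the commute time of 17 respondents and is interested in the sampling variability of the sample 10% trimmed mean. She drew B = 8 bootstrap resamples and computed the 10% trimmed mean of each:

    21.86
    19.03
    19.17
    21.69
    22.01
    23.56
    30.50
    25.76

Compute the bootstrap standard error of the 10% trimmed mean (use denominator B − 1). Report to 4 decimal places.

Bootstrap SE is the standard deviation of the 8 replicate 10% trimmed means.
Mean of replicates: (21.86 + 19.03 + 19.17 + 21.69 + 22.01 + 23.56 + 30.50 + 25.76) / 8 = 183.58000 / 8 = 22.94750
Sum of squared deviations: (−1.08750)² + (−3.91750)² + (−3.77750)² + (−1.25750)² + (−0.93750)² + (+0.61250)² + (+7.55250)² + (+2.81250)² = 98.58475
Variance = 98.58475 / 7 = 14.08354
SE* = √14.08354

SE* = 3.7528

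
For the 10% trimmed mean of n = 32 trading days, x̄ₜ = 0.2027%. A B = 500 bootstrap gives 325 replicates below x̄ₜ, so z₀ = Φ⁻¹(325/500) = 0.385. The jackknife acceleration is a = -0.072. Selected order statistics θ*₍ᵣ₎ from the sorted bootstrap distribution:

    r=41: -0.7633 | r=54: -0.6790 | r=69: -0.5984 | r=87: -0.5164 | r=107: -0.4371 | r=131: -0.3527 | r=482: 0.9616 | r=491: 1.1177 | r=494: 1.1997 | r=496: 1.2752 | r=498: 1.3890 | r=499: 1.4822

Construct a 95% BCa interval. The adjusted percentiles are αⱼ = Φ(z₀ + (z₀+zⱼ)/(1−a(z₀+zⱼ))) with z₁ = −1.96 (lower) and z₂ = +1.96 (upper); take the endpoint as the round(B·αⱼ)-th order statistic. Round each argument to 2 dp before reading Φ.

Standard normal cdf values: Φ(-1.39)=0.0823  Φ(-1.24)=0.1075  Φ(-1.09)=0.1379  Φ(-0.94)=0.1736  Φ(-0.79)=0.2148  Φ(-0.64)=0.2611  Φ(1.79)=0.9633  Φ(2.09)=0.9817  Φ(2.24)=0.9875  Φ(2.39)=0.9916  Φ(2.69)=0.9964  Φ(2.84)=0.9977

Lower: z₀ + z₁ = 0.385 + (-1.960) = -1.575; 1 − a(z₀+z₁) = 1 − (-0.072)(-1.575) = 0.8866; argument = 0.385 + (-1.575)/0.8866 = -1.3914 → -1.39.
α₁ = Φ(-1.39) = 0.0823; rank = round(500 × 0.0823) = 41; θ*₍41₎ = -0.7633.
Upper: z₀ + z₂ = 2.345; 1 − a(z₀+z₂) = 1.1688; argument = 2.3913 → 2.39; α₂ = 0.9916; rank = 496; θ*₍496₎ = 1.2752.

(-0.7633, 1.2752)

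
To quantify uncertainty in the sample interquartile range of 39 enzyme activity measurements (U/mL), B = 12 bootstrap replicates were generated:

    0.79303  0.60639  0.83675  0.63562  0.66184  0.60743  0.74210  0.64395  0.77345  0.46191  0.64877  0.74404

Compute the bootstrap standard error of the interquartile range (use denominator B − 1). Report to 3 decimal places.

Bootstrap SE is the standard deviation of the 12 replicate interquartile ranges.
Mean of replicates: (0.79303 + 0.60639 + 0.83675 + 0.63562 + 0.66184 + 0.60743 + 0.74210 + 0.64395 + 0.77345 + 0.46191 + 0.64877 + 0.74404) / 12 = 8.155280 / 12 = 0.679607
Sum of squared deviations: (+0.113423)² + (−0.073217)² + (+0.157143)² + (−0.043987)² + (−0.017767)² + (−0.072177)² + (+0.062493)² + (−0.035657)² + (+0.093843)² + (−0.217697)² + (−0.030837)² + (+0.064433)² = 0.116857
Variance = 0.116857 / 11 = 0.010623
SE* = √0.010623

SE* = 0.103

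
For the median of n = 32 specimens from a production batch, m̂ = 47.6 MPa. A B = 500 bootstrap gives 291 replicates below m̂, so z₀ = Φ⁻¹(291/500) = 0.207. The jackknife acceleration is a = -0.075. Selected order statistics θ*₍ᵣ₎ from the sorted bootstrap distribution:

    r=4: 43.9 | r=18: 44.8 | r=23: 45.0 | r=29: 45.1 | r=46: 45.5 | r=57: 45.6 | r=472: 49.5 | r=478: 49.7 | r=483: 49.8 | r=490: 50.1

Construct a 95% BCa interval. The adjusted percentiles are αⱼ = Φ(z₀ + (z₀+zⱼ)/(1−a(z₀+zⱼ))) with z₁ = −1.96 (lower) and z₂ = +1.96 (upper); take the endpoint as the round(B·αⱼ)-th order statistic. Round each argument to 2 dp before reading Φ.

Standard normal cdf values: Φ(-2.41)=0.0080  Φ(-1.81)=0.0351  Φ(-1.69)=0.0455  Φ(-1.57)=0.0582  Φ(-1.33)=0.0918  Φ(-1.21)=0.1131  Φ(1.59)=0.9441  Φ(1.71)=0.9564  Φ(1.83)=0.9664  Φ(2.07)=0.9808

(44.8, 50.1)

Lower: z₀ + z₁ = 0.207 + (-1.960) = -1.753; 1 − a(z₀+z₁) = 1 − (-0.075)(-1.753) = 0.8685; argument = 0.207 + (-1.753)/0.8685 = -1.8114 → -1.81.
α₁ = Φ(-1.81) = 0.0351; rank = round(500 × 0.0351) = 18; θ*₍18₎ = 44.8.
Upper: z₀ + z₂ = 2.167; 1 − a(z₀+z₂) = 1.1625; argument = 2.0710 → 2.07; α₂ = 0.9808; rank = 490; θ*₍490₎ = 50.1.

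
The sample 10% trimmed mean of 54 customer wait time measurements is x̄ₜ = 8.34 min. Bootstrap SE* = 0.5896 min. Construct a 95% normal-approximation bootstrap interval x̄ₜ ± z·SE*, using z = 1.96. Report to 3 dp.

(7.184, 9.496)

Margin = 1.96 × 0.5896 = 1.1556
Interval: 8.34 ± 1.1556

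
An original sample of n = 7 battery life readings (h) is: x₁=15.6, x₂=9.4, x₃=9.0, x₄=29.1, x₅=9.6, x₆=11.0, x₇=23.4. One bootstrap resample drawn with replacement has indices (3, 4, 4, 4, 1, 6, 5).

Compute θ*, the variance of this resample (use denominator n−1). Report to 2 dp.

θ* = 94.99

Resample values: 9.0, 29.1, 29.1, 29.1, 15.6, 11.0, 9.6.
Mean = 18.9286; sum of squared deviations = 569.9143
s² = 569.9143 / 6 = 94.9857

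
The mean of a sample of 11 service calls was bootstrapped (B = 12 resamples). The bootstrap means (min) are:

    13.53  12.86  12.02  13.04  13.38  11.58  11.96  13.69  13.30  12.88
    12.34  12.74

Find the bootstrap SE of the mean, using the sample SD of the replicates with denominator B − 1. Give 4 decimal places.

Bootstrap SE is the standard deviation of the 12 replicate means.
Mean of replicates: (13.53 + 12.86 + 12.02 + 13.04 + 13.38 + 11.58 + 11.96 + 13.69 + 13.30 + 12.88 + 12.34 + 12.74) / 12 = 153.32000 / 12 = 12.77667
Sum of squared deviations: (+0.75333)² + (+0.08333)² + (−0.75667)² + (+0.26333)² + (+0.60333)² + (−1.19667)² + (−0.81667)² + (+0.91333)² + (+0.52333)² + (+0.10333)² + (−0.43667)² + (−0.03667)² = 4.99007
Variance = 4.99007 / 11 = 0.45364
SE* = √0.45364

SE* = 0.6735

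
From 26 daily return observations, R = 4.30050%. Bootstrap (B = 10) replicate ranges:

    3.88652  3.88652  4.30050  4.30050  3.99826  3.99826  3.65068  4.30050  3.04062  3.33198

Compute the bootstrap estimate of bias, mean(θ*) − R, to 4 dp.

bias = −0.4311

mean(θ*) = (3.88652 + 3.88652 + 4.30050 + 4.30050 + 3.99826 + 3.99826 + 3.65068 + 4.30050 + 3.04062 + 3.33198) / 10 = 3.86943
bias = 3.86943 − 4.30050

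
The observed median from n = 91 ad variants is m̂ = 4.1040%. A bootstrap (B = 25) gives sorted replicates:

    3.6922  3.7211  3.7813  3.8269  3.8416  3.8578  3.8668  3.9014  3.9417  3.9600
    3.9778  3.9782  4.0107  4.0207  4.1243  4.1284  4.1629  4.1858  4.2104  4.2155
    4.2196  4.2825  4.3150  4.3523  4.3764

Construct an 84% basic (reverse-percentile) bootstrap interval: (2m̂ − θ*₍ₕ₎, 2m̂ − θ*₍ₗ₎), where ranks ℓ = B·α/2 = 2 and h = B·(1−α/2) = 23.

(3.8930, 4.4869)

Percentile endpoints at ranks 2 and 23: θ*₍2₎ = 3.7211, θ*₍23₎ = 4.3150.
Basic interval reflects these around m̂:
  lower = 2 × 4.1040 − 4.3150 = 3.8930
  upper = 2 × 4.1040 − 3.7211 = 4.4869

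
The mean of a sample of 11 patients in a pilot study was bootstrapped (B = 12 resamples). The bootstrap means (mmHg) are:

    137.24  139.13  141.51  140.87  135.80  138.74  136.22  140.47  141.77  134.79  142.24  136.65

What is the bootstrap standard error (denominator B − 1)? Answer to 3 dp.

SE* = 2.593

Bootstrap SE is the standard deviation of the 12 replicate means.
Mean of replicates: (137.24 + 139.13 + 141.51 + 140.87 + 135.80 + 138.74 + 136.22 + 140.47 + 141.77 + 134.79 + 142.24 + 136.65) / 12 = 1665.4300 / 12 = 138.7858
Sum of squared deviations: (−1.5458)² + (+0.3442)² + (+2.7242)² + (+2.0842)² + (−2.9858)² + (−0.0458)² + (−2.5658)² + (+1.6842)² + (+2.9842)² + (−3.9958)² + (+3.4542)² + (−2.1358)² = 73.9751
Variance = 73.9751 / 11 = 6.7250
SE* = √6.7250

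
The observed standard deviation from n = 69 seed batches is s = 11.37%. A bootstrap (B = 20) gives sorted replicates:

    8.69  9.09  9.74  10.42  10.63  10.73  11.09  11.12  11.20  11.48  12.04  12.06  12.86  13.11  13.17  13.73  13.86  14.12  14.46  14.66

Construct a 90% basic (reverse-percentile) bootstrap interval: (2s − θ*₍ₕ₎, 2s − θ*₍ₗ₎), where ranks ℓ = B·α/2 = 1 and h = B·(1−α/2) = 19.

Percentile endpoints at ranks 1 and 19: θ*₍1₎ = 8.69, θ*₍19₎ = 14.46.
Basic interval reflects these around s:
  lower = 2 × 11.37 − 14.46 = 8.28
  upper = 2 × 11.37 − 8.69 = 14.05

(8.28, 14.05)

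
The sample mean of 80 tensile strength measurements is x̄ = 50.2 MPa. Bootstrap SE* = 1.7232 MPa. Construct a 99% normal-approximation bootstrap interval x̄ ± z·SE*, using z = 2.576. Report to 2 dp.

Margin = 2.576 × 1.7232 = 4.439
Interval: 50.2 ± 4.439

(45.76, 54.64)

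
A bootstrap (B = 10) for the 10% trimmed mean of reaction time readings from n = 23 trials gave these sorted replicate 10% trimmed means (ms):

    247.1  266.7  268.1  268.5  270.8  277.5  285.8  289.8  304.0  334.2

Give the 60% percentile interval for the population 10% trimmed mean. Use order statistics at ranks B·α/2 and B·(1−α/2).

α = 0.40; lower rank = 10 × 0.200 = 2; upper rank = 10 × 0.800 = 8.
The 2nd smallest replicate is 266.7; the 8th is 289.8.

(266.7, 289.8)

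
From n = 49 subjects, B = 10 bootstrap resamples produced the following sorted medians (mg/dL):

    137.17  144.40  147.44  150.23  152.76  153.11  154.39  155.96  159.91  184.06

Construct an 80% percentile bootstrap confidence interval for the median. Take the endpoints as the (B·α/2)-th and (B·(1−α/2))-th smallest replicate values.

α = 0.20; lower rank = 10 × 0.100 = 1; upper rank = 10 × 0.900 = 9.
The 1st smallest replicate is 137.17; the 9th is 159.91.

(137.17, 159.91)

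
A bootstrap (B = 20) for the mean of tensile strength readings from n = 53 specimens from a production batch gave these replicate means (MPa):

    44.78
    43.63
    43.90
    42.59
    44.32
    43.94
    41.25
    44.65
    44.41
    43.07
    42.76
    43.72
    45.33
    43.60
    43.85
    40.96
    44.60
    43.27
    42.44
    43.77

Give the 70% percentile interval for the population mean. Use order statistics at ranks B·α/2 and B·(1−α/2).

(42.44, 44.60)

Sorted replicates: 40.96, 41.25, 42.44, 42.59, 42.76, 43.07, 43.27, 43.60, 43.63, 43.72, 43.77, 43.85, 43.90, 43.94, 44.32, 44.41, 44.60, 44.65, 44.78, 45.33
α = 0.30; lower rank = 20 × 0.150 = 3; upper rank = 20 × 0.850 = 17.
The 3rd smallest replicate is 42.44; the 17th is 44.60.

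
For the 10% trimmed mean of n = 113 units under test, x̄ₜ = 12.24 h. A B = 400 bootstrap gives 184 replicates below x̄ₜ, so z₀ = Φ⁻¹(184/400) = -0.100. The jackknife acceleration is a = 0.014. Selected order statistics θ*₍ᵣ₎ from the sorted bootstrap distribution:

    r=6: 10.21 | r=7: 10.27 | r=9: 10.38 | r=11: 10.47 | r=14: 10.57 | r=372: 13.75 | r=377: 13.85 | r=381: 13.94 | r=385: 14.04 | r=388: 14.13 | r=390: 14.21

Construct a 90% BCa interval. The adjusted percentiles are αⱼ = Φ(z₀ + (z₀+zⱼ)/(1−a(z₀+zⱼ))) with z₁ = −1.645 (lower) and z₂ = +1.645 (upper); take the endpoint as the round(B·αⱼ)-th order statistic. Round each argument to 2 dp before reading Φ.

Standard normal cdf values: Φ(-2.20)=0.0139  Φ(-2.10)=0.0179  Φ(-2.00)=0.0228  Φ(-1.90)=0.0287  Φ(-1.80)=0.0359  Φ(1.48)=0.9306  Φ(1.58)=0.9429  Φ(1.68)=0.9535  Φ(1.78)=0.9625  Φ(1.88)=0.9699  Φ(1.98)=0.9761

(10.57, 13.75)

Lower: z₀ + z₁ = -0.100 + (-1.645) = -1.745; 1 − a(z₀+z₁) = 1 − (0.014)(-1.745) = 1.0244; argument = -0.100 + (-1.745)/1.0244 = -1.8034 → -1.80.
α₁ = Φ(-1.80) = 0.0359; rank = round(400 × 0.0359) = 14; θ*₍14₎ = 10.57.
Upper: z₀ + z₂ = 1.545; 1 − a(z₀+z₂) = 0.9784; argument = 1.4792 → 1.48; α₂ = 0.9306; rank = 372; θ*₍372₎ = 13.75.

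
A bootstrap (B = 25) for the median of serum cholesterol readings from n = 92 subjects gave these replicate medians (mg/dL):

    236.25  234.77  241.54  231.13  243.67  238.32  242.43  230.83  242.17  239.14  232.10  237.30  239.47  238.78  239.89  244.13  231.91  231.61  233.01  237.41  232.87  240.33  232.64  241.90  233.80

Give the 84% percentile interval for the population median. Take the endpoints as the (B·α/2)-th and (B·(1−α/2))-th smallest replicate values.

Sorted replicates: 230.83, 231.13, 231.61, 231.91, 232.10, 232.64, 232.87, 233.01, 233.80, 234.77, 236.25, 237.30, 237.41, 238.32, 238.78, 239.14, 239.47, 239.89, 240.33, 241.54, 241.90, 242.17, 242.43, 243.67, 244.13
α = 0.16; lower rank = 25 × 0.080 = 2; upper rank = 25 × 0.920 = 23.
The 2nd smallest replicate is 231.13; the 23rd is 242.43.

(231.13, 242.43)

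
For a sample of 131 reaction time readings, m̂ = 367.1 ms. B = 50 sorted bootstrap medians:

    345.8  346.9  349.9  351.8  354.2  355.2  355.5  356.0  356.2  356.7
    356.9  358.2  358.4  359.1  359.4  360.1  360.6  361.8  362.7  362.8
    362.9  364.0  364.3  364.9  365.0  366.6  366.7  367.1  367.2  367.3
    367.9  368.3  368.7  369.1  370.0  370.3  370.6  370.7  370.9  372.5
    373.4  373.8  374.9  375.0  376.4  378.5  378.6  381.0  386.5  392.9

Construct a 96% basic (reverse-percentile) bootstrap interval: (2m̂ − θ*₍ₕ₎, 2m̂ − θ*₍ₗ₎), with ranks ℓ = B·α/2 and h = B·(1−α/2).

(347.7, 388.4)

Percentile endpoints at ranks 1 and 49: θ*₍1₎ = 345.8, θ*₍49₎ = 386.5.
Basic interval reflects these around m̂:
  lower = 2 × 367.1 − 386.5 = 347.7
  upper = 2 × 367.1 − 345.8 = 388.4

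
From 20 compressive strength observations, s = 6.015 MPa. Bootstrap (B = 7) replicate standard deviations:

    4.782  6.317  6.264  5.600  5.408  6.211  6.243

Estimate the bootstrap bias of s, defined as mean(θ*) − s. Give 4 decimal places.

bias = −0.1829

mean(θ*) = (4.782 + 6.317 + 6.264 + 5.600 + 5.408 + 6.211 + 6.243) / 7 = 5.83214
bias = 5.83214 − 6.015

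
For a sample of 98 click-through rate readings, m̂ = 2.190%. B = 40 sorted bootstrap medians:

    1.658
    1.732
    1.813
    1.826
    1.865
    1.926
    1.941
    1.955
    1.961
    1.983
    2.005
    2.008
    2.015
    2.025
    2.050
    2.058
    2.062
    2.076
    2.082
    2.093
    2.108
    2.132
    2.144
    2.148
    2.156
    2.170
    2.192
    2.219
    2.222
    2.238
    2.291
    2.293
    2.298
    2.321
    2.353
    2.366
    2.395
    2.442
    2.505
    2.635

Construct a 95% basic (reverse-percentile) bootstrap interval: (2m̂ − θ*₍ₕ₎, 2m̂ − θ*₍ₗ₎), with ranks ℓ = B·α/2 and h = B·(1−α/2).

(1.875, 2.722)

Percentile endpoints at ranks 1 and 39: θ*₍1₎ = 1.658, θ*₍39₎ = 2.505.
Basic interval reflects these around m̂:
  lower = 2 × 2.190 − 2.505 = 1.875
  upper = 2 × 2.190 − 1.658 = 2.722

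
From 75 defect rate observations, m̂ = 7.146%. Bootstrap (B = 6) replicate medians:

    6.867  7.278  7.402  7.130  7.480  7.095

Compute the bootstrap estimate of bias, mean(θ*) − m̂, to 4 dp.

mean(θ*) = (6.867 + 7.278 + 7.402 + 7.130 + 7.480 + 7.095) / 6 = 7.20867
bias = 7.20867 − 7.146

bias = +0.0627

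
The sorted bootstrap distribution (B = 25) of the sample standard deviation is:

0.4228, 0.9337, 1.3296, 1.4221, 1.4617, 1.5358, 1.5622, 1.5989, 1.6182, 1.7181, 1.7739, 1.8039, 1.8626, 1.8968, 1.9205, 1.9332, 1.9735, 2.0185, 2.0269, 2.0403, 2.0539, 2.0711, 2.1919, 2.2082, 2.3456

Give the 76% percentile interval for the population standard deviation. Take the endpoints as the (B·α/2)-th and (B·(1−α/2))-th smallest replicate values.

α = 0.24; lower rank = 25 × 0.120 = 3; upper rank = 25 × 0.880 = 22.
The 3rd smallest replicate is 1.3296; the 22nd is 2.0711.

(1.3296, 2.0711)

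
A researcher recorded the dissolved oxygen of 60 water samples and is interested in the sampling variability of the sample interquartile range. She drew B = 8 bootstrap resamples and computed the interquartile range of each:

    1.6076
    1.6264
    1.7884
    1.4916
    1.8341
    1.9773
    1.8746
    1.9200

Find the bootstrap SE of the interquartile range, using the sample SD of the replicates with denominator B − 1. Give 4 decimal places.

Bootstrap SE is the standard deviation of the 8 replicate interquartile ranges.
Mean of replicates: (1.6076 + 1.6264 + 1.7884 + 1.4916 + 1.8341 + 1.9773 + 1.8746 + 1.9200) / 8 = 14.12000 / 8 = 1.76500
Sum of squared deviations: (−0.15740)² + (−0.13860)² + (+0.02340)² + (−0.27340)² + (+0.06910)² + (+0.21230)² + (+0.10960)² + (+0.15500)² = 0.20516
Variance = 0.20516 / 7 = 0.02931
SE* = √0.02931

SE* = 0.1712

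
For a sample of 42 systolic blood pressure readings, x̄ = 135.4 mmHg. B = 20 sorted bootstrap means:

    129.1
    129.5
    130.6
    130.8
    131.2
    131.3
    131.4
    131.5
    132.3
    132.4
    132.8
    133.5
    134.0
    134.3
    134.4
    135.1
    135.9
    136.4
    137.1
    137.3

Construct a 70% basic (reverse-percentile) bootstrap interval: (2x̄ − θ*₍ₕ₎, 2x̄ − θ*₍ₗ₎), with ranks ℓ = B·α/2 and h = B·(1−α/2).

Percentile endpoints at ranks 3 and 17: θ*₍3₎ = 130.6, θ*₍17₎ = 135.9.
Basic interval reflects these around x̄:
  lower = 2 × 135.4 − 135.9 = 134.9
  upper = 2 × 135.4 − 130.6 = 140.2

(134.9, 140.2)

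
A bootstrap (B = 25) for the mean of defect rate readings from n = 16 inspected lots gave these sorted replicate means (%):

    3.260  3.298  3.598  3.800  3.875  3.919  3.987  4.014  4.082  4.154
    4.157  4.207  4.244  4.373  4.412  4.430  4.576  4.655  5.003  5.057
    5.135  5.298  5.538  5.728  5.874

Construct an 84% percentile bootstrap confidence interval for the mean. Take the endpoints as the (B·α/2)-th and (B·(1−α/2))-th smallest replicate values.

α = 0.16; lower rank = 25 × 0.080 = 2; upper rank = 25 × 0.920 = 23.
The 2nd smallest replicate is 3.298; the 23rd is 5.538.

(3.298, 5.538)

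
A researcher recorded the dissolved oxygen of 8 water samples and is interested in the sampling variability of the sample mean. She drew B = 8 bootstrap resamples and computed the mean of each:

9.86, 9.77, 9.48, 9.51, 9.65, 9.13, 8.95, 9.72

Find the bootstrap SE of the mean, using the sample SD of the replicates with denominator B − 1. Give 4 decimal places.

Bootstrap SE is the standard deviation of the 8 replicate means.
Mean of replicates: (9.86 + 9.77 + 9.48 + 9.51 + 9.65 + 9.13 + 8.95 + 9.72) / 8 = 76.07000 / 8 = 9.50875
Sum of squared deviations: (+0.35125)² + (+0.26125)² + (−0.02875)² + (+0.00125)² + (+0.14125)² + (−0.37875)² + (−0.55875)² + (+0.21125)² = 0.71269
Variance = 0.71269 / 7 = 0.10181
SE* = √0.10181

SE* = 0.3191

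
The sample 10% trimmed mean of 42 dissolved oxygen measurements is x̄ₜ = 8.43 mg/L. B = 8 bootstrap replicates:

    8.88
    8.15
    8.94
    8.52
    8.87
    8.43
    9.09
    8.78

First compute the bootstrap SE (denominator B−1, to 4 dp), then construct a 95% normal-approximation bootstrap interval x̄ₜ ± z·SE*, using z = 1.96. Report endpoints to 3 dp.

(7.817, 9.043)

Mean of replicates = 8.7075; sum of squared deviations = 0.6847; SE* = √(0.6847/7) = 0.3128
Margin = 1.96 × 0.3128 = 0.6131
Interval: 8.43 ± 0.6131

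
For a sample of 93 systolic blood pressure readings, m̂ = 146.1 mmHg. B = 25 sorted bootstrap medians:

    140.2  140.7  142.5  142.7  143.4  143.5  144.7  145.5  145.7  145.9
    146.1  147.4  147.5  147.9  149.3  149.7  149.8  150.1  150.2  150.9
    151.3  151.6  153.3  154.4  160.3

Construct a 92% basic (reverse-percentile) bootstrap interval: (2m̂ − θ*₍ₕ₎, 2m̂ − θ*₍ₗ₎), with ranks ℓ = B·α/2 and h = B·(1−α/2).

(137.8, 152.0)

Percentile endpoints at ranks 1 and 24: θ*₍1₎ = 140.2, θ*₍24₎ = 154.4.
Basic interval reflects these around m̂:
  lower = 2 × 146.1 − 154.4 = 137.8
  upper = 2 × 146.1 − 140.2 = 152.0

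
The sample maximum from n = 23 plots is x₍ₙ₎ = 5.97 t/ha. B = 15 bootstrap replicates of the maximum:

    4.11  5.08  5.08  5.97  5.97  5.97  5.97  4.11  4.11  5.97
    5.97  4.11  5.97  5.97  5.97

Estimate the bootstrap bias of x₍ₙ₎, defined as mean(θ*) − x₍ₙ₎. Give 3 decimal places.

bias = −0.615

mean(θ*) = (4.11 + 5.08 + 5.08 + 5.97 + 5.97 + 5.97 + 5.97 + 4.11 + 4.11 + 5.97 + 5.97 + 4.11 + 5.97 + 5.97 + 5.97) / 15 = 5.3553
bias = 5.3553 − 5.97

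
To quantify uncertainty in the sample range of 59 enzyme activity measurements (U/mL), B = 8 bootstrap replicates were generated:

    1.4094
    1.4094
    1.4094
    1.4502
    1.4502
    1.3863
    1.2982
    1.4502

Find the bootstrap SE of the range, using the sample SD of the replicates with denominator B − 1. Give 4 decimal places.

Bootstrap SE is the standard deviation of the 8 replicate ranges.
Mean of replicates: (1.4094 + 1.4094 + 1.4094 + 1.4502 + 1.4502 + 1.3863 + 1.2982 + 1.4502) / 8 = 11.26330 / 8 = 1.40791
Sum of squared deviations: (+0.00149)² + (+0.00149)² + (+0.00149)² + (+0.04229)² + (+0.04229)² + (−0.02161)² + (−0.10971)² + (+0.04229)² = 0.01788
Variance = 0.01788 / 7 = 0.00255
SE* = √0.00255

SE* = 0.0505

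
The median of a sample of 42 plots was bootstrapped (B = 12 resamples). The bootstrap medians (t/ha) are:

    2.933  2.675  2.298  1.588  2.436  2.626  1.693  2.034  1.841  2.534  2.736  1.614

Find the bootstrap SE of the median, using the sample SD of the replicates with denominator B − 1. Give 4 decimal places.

Bootstrap SE is the standard deviation of the 12 replicate medians.
Mean of replicates: (2.933 + 2.675 + 2.298 + 1.588 + 2.436 + 2.626 + 1.693 + 2.034 + 1.841 + 2.534 + 2.736 + 1.614) / 12 = 27.00800 / 12 = 2.25067
Sum of squared deviations: (+0.68233)² + (+0.42433)² + (+0.04733)² + (−0.66267)² + (+0.18533)² + (+0.37533)² + (−0.55767)² + (−0.21667)² + (−0.40967)² + (+0.28333)² + (+0.48533)² + (−0.63667)² = 2.50916
Variance = 2.50916 / 11 = 0.22811
SE* = √0.22811

SE* = 0.4776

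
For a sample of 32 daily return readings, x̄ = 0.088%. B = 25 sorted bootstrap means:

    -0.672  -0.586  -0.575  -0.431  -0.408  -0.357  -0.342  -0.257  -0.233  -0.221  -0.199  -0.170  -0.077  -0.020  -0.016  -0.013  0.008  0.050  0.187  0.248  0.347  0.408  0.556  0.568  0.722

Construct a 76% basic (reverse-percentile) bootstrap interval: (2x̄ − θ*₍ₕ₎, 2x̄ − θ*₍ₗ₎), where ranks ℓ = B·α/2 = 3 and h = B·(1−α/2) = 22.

(-0.232, 0.751)

Percentile endpoints at ranks 3 and 22: θ*₍3₎ = -0.575, θ*₍22₎ = 0.408.
Basic interval reflects these around x̄:
  lower = 2 × 0.088 − 0.408 = -0.232
  upper = 2 × 0.088 − -0.575 = 0.751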